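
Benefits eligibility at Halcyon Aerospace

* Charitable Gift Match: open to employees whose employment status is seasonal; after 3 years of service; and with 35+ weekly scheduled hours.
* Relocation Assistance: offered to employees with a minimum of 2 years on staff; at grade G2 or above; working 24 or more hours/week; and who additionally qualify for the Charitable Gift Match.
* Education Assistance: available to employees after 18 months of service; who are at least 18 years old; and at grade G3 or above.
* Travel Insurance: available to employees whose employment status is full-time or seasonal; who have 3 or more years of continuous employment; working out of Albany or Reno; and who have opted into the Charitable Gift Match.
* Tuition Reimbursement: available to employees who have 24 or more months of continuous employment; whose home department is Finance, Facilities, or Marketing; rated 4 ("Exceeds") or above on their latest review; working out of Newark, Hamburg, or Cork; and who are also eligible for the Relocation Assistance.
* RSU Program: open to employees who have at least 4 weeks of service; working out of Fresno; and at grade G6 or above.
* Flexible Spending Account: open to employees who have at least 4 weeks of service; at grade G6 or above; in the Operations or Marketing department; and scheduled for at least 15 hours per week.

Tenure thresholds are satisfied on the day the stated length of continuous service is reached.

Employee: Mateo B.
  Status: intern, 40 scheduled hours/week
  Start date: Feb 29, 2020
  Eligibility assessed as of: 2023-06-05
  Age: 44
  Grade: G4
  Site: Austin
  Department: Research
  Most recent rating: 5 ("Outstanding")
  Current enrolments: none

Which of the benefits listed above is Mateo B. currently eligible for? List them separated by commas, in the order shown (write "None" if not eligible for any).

Service from Feb 29, 2020 to 2023-06-05: 1192 days.
Charitable Gift Match — status intern ✗ (requires seasonal) → not eligible.
Relocation Assistance — service 1192 days ≥ 2 years (≈730 days) ✓; grade G4 ≥ G2 ✓; 40 hrs/wk ≥ 24 ✓; not eligible for Charitable Gift Match ✗ → not eligible.
Education Assistance — service 1192 days ≥ 18 months (≈540 days) ✓; age 44 ≥ 18 ✓; grade G4 ≥ G3 ✓ → eligible.
Travel Insurance — status intern ✗ (requires full-time or seasonal) → not eligible.
Tuition Reimbursement — service 1192 days ≥ 24 months (≈720 days) ✓; dept Research ✗ → not eligible.
RSU Program — service 1192 days ≥ 4 weeks (≈28 days) ✓; site Austin ✗ (not Fresno) → not eligible.
Flexible Spending Account — service 1192 days ≥ 4 weeks (≈28 days) ✓; grade G4 < G6 ✗ → not eligible.

Education Assistance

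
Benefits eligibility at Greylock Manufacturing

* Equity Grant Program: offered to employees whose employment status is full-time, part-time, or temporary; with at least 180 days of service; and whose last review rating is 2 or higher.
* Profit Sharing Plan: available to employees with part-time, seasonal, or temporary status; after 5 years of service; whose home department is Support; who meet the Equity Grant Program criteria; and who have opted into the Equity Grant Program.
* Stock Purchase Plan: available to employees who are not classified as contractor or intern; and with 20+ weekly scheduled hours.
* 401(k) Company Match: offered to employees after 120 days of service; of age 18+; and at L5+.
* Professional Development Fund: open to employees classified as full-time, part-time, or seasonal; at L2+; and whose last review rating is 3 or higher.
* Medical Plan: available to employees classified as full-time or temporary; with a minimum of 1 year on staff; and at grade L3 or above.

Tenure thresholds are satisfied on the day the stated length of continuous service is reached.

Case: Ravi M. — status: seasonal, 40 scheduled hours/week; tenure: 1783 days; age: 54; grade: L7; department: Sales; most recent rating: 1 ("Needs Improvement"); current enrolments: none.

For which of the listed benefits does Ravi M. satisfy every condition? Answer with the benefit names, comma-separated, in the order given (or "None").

Stock Purchase Plan, 401(k) Company Match

Equity Grant Program — status seasonal ✗ (requires full-time, part-time, or temporary) → not eligible.
Profit Sharing Plan — status seasonal ✓; service 1783 days < 5 years (≈1825 days) ✗ → not eligible.
Stock Purchase Plan — status seasonal ✓ (not excluded); 40 hrs/wk ≥ 20 ✓ → eligible.
401(k) Company Match — service 1783 days ≥ 120 days ✓; age 54 ≥ 18 ✓; grade L7 ≥ L5 ✓ → eligible.
Professional Development Fund — status seasonal ✓; grade L7 ≥ L2 ✓; rating 1 < 3 ✗ → not eligible.
Medical Plan — status seasonal ✗ (requires full-time or temporary) → not eligible.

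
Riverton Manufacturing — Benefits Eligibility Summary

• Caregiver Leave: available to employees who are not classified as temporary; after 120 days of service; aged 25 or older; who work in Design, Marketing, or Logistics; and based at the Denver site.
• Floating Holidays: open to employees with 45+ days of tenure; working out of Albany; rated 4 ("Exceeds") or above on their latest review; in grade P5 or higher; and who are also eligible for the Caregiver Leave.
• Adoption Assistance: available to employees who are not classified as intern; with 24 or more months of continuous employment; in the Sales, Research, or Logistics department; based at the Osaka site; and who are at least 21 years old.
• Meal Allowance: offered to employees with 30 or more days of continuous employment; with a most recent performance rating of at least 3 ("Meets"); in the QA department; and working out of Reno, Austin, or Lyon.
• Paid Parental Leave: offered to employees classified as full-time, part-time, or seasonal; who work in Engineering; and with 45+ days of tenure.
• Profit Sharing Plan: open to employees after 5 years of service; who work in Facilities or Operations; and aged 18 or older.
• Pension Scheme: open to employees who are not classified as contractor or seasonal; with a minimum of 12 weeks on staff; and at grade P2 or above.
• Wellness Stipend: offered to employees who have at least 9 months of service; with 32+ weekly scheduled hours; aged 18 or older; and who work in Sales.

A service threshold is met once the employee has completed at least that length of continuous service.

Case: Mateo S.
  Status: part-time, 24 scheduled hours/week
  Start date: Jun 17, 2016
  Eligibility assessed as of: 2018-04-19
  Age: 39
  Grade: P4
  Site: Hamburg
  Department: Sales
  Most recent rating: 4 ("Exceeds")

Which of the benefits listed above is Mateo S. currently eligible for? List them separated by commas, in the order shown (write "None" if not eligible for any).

Pension Scheme

Service from Jun 17, 2016 to 2018-04-19: 671 days.
Caregiver Leave — status part-time ✓ (not excluded); service 671 days ≥ 120 days ✓; age 39 ≥ 25 ✓; dept Sales ✗ → not eligible.
Floating Holidays — service 671 days ≥ 45 days ✓; site Hamburg ✗ (not Albany) → not eligible.
Adoption Assistance — status part-time ✓ (not excluded); service 671 days < 24 months (≈720 days) ✗ → not eligible.
Meal Allowance — service 671 days ≥ 30 days ✓; rating 4 ≥ 3 ✓; dept Sales ✗ → not eligible.
Paid Parental Leave — status part-time ✓; dept Sales ✗ → not eligible.
Profit Sharing Plan — service 671 days < 5 years (≈1825 days) ✗ → not eligible.
Pension Scheme — status part-time ✓ (not excluded); service 671 days ≥ 12 weeks (≈84 days) ✓; grade P4 ≥ P2 ✓ → eligible.
Wellness Stipend — service 671 days ≥ 9 months (≈270 days) ✓; 24 hrs/wk < 32 ✗ → not eligible.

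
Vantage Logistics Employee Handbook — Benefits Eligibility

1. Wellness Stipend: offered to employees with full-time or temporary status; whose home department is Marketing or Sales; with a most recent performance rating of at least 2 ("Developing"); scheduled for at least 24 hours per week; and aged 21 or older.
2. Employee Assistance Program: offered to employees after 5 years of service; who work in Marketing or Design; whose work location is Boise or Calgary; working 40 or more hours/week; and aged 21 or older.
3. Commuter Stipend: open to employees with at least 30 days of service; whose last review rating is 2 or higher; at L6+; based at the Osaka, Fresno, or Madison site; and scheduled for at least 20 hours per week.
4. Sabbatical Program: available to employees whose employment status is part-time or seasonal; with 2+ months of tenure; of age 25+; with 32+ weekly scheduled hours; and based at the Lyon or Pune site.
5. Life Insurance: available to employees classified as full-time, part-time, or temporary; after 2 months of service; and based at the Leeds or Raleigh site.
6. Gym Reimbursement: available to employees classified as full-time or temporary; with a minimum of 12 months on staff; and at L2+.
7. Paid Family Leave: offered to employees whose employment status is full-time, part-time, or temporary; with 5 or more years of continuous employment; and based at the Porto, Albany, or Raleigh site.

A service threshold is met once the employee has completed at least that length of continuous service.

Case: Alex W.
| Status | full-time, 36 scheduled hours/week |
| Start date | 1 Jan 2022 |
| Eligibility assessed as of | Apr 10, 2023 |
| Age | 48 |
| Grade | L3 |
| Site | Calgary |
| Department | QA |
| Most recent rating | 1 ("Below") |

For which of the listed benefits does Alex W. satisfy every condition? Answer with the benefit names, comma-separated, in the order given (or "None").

Service from 1 Jan 2022 to Apr 10, 2023: 464 days.
Wellness Stipend — status full-time ✓; dept QA ✗ → not eligible.
Employee Assistance Program — service 464 days < 5 years (≈1825 days) ✗ → not eligible.
Commuter Stipend — service 464 days ≥ 30 days ✓; rating 1 < 2 ✗ → not eligible.
Sabbatical Program — status full-time ✗ (requires part-time or seasonal) → not eligible.
Life Insurance — status full-time ✓; service 464 days ≥ 2 months (≈60 days) ✓; site Calgary ✗ (not Leeds or Raleigh) → not eligible.
Gym Reimbursement — status full-time ✓; service 464 days ≥ 12 months (≈360 days) ✓; grade L3 ≥ L2 ✓ → eligible.
Paid Family Leave — status full-time ✓; service 464 days < 5 years (≈1825 days) ✗ → not eligible.

Gym Reimbursement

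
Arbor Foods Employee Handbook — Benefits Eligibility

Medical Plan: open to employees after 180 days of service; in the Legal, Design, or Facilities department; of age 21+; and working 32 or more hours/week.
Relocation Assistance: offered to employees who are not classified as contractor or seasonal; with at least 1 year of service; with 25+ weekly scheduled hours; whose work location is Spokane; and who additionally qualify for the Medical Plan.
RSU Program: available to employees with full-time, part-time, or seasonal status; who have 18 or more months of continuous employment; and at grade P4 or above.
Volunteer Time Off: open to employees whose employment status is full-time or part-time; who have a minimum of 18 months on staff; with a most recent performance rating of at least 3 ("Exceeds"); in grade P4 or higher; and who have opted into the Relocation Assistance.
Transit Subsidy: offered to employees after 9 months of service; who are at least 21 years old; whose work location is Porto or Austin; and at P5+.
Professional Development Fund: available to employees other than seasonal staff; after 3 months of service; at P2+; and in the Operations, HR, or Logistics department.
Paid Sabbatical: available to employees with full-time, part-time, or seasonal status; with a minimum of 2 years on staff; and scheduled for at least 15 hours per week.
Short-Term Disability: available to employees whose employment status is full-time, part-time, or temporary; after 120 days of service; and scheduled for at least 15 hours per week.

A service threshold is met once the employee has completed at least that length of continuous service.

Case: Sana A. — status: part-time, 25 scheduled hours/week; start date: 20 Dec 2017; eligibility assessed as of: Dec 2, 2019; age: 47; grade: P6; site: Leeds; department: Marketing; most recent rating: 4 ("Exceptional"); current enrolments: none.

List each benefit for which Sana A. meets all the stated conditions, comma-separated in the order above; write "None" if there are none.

RSU Program, Short-Term Disability

Service from 20 Dec 2017 to Dec 2, 2019: 712 days.
Medical Plan — service 712 days ≥ 180 days ✓; dept Marketing ✗ → not eligible.
Relocation Assistance — status part-time ✓ (not excluded); service 712 days ≥ 1 year (≈365 days) ✓; 25 hrs/wk ≥ 25 ✓; site Leeds ✗ (not Spokane) → not eligible.
RSU Program — status part-time ✓; service 712 days ≥ 18 months (≈540 days) ✓; grade P6 ≥ P4 ✓ → eligible.
Volunteer Time Off — status part-time ✓; service 712 days ≥ 18 months (≈540 days) ✓; rating 4 ≥ 3 ✓; grade P6 ≥ P4 ✓; not enrolled in Relocation Assistance ✗ → not eligible.
Transit Subsidy — service 712 days ≥ 9 months (≈270 days) ✓; age 47 ≥ 21 ✓; site Leeds ✗ (not Porto or Austin) → not eligible.
Professional Development Fund — status part-time ✓ (not excluded); service 712 days ≥ 3 months (≈90 days) ✓; grade P6 ≥ P2 ✓; dept Marketing ✗ → not eligible.
Paid Sabbatical — status part-time ✓; service 712 days < 2 years (≈730 days) ✗ → not eligible.
Short-Term Disability — status part-time ✓; service 712 days ≥ 120 days ✓; 25 hrs/wk ≥ 15 ✓ → eligible.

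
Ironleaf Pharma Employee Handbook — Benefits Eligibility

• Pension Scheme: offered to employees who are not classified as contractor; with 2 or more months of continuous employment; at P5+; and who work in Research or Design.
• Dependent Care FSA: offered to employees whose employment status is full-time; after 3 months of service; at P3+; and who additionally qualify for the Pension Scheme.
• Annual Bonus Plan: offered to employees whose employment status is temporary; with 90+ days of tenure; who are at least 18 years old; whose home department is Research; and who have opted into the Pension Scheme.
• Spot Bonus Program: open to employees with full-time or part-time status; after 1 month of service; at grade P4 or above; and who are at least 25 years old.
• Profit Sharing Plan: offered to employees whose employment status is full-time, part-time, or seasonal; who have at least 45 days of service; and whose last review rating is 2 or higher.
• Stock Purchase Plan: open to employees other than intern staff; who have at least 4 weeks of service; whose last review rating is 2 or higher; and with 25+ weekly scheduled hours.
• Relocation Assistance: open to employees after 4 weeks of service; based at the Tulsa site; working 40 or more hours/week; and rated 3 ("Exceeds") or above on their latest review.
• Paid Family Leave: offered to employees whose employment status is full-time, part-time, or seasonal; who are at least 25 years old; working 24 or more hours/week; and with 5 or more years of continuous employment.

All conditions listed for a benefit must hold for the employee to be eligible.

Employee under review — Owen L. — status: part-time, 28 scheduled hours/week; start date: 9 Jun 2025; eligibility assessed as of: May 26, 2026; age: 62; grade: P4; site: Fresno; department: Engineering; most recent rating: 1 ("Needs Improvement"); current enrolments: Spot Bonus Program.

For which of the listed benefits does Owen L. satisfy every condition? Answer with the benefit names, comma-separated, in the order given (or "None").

Service from 9 Jun 2025 to May 26, 2026: 351 days.
Pension Scheme — status part-time ✓ (not excluded); service 351 days ≥ 2 months (≈60 days) ✓; grade P4 < P5 ✗ → not eligible.
Dependent Care FSA — status part-time ✗ (requires full-time) → not eligible.
Annual Bonus Plan — status part-time ✗ (requires temporary) → not eligible.
Spot Bonus Program — status part-time ✓; service 351 days ≥ 1 month (≈30 days) ✓; grade P4 ≥ P4 ✓; age 62 ≥ 25 ✓ → eligible.
Profit Sharing Plan — status part-time ✓; service 351 days ≥ 45 days ✓; rating 1 < 2 ✗ → not eligible.
Stock Purchase Plan — status part-time ✓ (not excluded); service 351 days ≥ 4 weeks (≈28 days) ✓; rating 1 < 2 ✗ → not eligible.
Relocation Assistance — service 351 days ≥ 4 weeks (≈28 days) ✓; site Fresno ✗ (not Tulsa) → not eligible.
Paid Family Leave — status part-time ✓; age 62 ≥ 25 ✓; 28 hrs/wk ≥ 24 ✓; service 351 days < 5 years (≈1825 days) ✗ → not eligible.

Spot Bonus Program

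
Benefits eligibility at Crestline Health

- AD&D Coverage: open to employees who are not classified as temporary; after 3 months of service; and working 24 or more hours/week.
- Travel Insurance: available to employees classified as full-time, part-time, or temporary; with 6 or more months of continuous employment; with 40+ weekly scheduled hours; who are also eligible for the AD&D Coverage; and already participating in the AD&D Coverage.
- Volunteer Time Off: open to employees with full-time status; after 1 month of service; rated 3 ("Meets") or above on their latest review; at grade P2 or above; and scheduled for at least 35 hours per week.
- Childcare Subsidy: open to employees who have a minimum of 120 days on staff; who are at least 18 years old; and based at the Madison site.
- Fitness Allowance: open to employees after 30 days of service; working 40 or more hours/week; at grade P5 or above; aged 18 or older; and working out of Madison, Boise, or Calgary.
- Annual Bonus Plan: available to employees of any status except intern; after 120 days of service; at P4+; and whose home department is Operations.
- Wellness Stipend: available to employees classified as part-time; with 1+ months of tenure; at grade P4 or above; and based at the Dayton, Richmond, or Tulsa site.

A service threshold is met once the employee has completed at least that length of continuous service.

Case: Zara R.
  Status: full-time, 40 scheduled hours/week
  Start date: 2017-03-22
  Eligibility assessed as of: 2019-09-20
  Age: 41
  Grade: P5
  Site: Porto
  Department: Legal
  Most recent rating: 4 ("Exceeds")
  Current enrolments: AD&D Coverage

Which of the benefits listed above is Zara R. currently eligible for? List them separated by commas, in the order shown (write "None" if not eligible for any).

Service from 2017-03-22 to 2019-09-20: 912 days.
AD&D Coverage — status full-time ✓ (not excluded); service 912 days ≥ 3 months (≈90 days) ✓; 40 hrs/wk ≥ 24 ✓ → eligible.
Travel Insurance — status full-time ✓; service 912 days ≥ 6 months (≈180 days) ✓; 40 hrs/wk ≥ 40 ✓; eligible for AD&D Coverage ✓; enrolled in AD&D Coverage ✓ → eligible.
Volunteer Time Off — status full-time ✓; service 912 days ≥ 1 month (≈30 days) ✓; rating 4 ≥ 3 ✓; grade P5 ≥ P2 ✓; 40 hrs/wk ≥ 35 ✓ → eligible.
Childcare Subsidy — service 912 days ≥ 120 days ✓; age 41 ≥ 18 ✓; site Porto ✗ (not Madison) → not eligible.
Fitness Allowance — service 912 days ≥ 30 days ✓; 40 hrs/wk ≥ 40 ✓; grade P5 ≥ P5 ✓; age 41 ≥ 18 ✓; site Porto ✗ (not Madison, Boise, or Calgary) → not eligible.
Annual Bonus Plan — status full-time ✓ (not excluded); service 912 days ≥ 120 days ✓; grade P5 ≥ P4 ✓; dept Legal ✗ → not eligible.
Wellness Stipend — status full-time ✗ (requires part-time) → not eligible.

AD&D Coverage, Travel Insurance, Volunteer Time Off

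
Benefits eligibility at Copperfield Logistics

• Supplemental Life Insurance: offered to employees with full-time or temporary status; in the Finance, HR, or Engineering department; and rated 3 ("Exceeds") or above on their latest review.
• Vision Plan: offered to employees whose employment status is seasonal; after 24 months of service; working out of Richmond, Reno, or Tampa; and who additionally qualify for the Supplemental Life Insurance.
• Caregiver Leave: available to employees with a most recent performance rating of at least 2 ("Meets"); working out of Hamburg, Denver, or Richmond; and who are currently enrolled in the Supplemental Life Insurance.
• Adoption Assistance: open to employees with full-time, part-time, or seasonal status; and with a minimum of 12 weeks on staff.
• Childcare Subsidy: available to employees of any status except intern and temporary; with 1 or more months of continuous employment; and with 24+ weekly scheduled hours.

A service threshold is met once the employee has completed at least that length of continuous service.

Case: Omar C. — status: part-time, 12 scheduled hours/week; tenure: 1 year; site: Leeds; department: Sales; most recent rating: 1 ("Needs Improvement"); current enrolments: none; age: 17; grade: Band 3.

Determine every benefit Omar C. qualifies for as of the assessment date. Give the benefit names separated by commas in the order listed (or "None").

Supplemental Life Insurance — status part-time ✗ (requires full-time or temporary) → not eligible.
Vision Plan — status part-time ✗ (requires seasonal) → not eligible.
Caregiver Leave — rating 1 < 2 ✗ → not eligible.
Adoption Assistance — status part-time ✓; service 1 year ≥ 12 weeks (≈84 days) ✓ → eligible.
Childcare Subsidy — status part-time ✓ (not excluded); service 1 year ≥ 1 month (≈30 days) ✓; 12 hrs/wk < 24 ✗ → not eligible.

Adoption Assistance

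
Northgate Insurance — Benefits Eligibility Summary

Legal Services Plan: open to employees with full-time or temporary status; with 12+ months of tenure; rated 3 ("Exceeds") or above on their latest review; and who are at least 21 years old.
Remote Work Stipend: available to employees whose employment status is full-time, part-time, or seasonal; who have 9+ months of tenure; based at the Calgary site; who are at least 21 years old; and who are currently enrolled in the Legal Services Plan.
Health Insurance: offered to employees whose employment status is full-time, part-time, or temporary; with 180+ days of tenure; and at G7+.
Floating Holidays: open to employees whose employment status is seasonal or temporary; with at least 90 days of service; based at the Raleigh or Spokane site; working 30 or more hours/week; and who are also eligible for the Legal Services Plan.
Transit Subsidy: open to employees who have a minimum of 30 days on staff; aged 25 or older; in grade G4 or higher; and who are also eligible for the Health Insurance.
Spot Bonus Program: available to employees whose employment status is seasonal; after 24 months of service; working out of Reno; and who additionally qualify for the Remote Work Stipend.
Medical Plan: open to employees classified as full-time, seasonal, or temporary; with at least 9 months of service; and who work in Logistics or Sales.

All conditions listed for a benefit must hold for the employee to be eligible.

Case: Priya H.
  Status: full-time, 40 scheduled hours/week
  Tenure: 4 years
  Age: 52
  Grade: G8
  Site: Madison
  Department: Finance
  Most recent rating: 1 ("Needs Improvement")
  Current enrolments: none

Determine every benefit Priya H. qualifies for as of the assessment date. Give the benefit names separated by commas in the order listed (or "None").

Health Insurance, Transit Subsidy

Legal Services Plan — status full-time ✓; service 4 years ≥ 12 months (≈360 days) ✓; rating 1 < 3 ✗ → not eligible.
Remote Work Stipend — status full-time ✓; service 4 years ≥ 9 months (≈270 days) ✓; site Madison ✗ (not Calgary) → not eligible.
Health Insurance — status full-time ✓; service 4 years ≥ 180 days ✓; grade G8 ≥ G7 ✓ → eligible.
Floating Holidays — status full-time ✗ (requires seasonal or temporary) → not eligible.
Transit Subsidy — service 4 years ≥ 30 days ✓; age 52 ≥ 25 ✓; grade G8 ≥ G4 ✓; eligible for Health Insurance ✓ → eligible.
Spot Bonus Program — status full-time ✗ (requires seasonal) → not eligible.
Medical Plan — status full-time ✓; service 4 years ≥ 9 months (≈270 days) ✓; dept Finance ✗ → not eligible.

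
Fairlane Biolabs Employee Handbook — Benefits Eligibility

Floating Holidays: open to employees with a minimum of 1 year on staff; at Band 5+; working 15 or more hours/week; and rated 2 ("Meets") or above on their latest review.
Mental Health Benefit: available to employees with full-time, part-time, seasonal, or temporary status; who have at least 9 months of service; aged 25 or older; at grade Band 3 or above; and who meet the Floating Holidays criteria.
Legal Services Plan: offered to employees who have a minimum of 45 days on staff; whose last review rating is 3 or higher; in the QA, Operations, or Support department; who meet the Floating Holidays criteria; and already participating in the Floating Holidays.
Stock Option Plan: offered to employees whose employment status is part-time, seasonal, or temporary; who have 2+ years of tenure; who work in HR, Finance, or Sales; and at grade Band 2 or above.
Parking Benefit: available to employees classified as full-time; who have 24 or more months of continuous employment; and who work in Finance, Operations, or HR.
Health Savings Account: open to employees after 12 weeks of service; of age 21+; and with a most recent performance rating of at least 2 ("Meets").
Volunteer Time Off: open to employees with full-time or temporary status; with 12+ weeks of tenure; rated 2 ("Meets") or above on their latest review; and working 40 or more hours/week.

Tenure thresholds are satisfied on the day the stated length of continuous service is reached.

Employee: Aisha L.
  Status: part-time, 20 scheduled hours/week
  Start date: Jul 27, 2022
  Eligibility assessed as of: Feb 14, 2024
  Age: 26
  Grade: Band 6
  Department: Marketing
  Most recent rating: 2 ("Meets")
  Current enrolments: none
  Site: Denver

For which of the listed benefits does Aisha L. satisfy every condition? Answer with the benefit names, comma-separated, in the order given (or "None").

Floating Holidays, Mental Health Benefit, Health Savings Account

Service from Jul 27, 2022 to Feb 14, 2024: 567 days.
Floating Holidays — service 567 days ≥ 1 year (≈365 days) ✓; grade Band 6 ≥ Band 5 ✓; 20 hrs/wk ≥ 15 ✓; rating 2 ≥ 2 ✓ → eligible.
Mental Health Benefit — status part-time ✓; service 567 days ≥ 9 months (≈270 days) ✓; age 26 ≥ 25 ✓; grade Band 6 ≥ Band 3 ✓; eligible for Floating Holidays ✓ → eligible.
Legal Services Plan — service 567 days ≥ 45 days ✓; rating 2 < 3 ✗ → not eligible.
Stock Option Plan — status part-time ✓; service 567 days < 2 years (≈730 days) ✗ → not eligible.
Parking Benefit — status part-time ✗ (requires full-time) → not eligible.
Health Savings Account — service 567 days ≥ 12 weeks (≈84 days) ✓; age 26 ≥ 21 ✓; rating 2 ≥ 2 ✓ → eligible.
Volunteer Time Off — status part-time ✗ (requires full-time or temporary) → not eligible.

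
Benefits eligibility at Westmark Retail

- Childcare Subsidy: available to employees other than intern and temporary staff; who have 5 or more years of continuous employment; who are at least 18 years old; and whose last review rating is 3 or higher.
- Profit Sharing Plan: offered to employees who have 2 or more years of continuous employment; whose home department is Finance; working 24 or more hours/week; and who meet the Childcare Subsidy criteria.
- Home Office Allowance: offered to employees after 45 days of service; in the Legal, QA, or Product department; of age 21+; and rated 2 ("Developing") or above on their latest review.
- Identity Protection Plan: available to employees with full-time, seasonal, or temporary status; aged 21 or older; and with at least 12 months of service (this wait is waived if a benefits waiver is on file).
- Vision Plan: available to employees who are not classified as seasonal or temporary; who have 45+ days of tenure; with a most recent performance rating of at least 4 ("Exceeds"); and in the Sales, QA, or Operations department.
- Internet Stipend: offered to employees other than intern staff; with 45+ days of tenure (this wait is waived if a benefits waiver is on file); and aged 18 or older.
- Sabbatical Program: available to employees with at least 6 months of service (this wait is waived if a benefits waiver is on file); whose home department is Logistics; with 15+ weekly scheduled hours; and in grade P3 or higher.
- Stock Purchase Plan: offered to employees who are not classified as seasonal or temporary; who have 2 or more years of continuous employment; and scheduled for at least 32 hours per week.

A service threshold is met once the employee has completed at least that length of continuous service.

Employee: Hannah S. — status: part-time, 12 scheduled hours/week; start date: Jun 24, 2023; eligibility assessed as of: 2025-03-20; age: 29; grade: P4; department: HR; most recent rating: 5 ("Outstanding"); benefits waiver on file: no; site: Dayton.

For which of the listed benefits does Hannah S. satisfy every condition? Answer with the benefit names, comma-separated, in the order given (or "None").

Internet Stipend

Service from Jun 24, 2023 to 2025-03-20: 635 days.
Childcare Subsidy — status part-time ✓ (not excluded); service 635 days < 5 years (≈1825 days) ✗ → not eligible.
Profit Sharing Plan — service 635 days < 2 years (≈730 days) ✗ → not eligible.
Home Office Allowance — service 635 days ≥ 45 days ✓; dept HR ✗ → not eligible.
Identity Protection Plan — status part-time ✗ (requires full-time, seasonal, or temporary) → not eligible.
Vision Plan — status part-time ✓ (not excluded); service 635 days ≥ 45 days ✓; rating 5 ≥ 4 ✓; dept HR ✗ → not eligible.
Internet Stipend — status part-time ✓ (not excluded); no waiver, service 635 days ≥ 45 days ✓; age 29 ≥ 18 ✓ → eligible.
Sabbatical Program — no waiver, service 635 days ≥ 6 months (≈180 days) ✓; dept HR ✗ → not eligible.
Stock Purchase Plan — status part-time ✓ (not excluded); service 635 days < 2 years (≈730 days) ✗ → not eligible.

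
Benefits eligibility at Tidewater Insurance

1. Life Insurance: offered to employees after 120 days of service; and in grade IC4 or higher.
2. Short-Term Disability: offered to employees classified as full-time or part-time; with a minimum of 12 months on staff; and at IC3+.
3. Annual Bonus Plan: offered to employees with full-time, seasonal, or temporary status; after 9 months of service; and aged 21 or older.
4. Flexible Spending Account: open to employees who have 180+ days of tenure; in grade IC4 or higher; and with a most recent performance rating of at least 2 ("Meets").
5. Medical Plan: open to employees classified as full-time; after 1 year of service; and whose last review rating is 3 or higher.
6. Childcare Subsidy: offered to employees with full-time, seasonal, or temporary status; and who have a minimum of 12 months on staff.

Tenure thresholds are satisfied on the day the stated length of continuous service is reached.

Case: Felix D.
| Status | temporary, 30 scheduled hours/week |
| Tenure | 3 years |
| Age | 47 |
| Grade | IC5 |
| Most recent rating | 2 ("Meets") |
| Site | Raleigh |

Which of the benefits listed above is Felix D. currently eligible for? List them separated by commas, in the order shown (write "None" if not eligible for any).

Life Insurance — service 3 years ≥ 120 days ✓; grade IC5 ≥ IC4 ✓ → eligible.
Short-Term Disability — status temporary ✗ (requires full-time or part-time) → not eligible.
Annual Bonus Plan — status temporary ✓; service 3 years ≥ 9 months (≈270 days) ✓; age 47 ≥ 21 ✓ → eligible.
Flexible Spending Account — service 3 years ≥ 180 days ✓; grade IC5 ≥ IC4 ✓; rating 2 ≥ 2 ✓ → eligible.
Medical Plan — status temporary ✗ (requires full-time) → not eligible.
Childcare Subsidy — status temporary ✓; service 3 years ≥ 12 months (≈360 days) ✓ → eligible.

Life Insurance, Annual Bonus Plan, Flexible Spending Account, Childcare Subsidy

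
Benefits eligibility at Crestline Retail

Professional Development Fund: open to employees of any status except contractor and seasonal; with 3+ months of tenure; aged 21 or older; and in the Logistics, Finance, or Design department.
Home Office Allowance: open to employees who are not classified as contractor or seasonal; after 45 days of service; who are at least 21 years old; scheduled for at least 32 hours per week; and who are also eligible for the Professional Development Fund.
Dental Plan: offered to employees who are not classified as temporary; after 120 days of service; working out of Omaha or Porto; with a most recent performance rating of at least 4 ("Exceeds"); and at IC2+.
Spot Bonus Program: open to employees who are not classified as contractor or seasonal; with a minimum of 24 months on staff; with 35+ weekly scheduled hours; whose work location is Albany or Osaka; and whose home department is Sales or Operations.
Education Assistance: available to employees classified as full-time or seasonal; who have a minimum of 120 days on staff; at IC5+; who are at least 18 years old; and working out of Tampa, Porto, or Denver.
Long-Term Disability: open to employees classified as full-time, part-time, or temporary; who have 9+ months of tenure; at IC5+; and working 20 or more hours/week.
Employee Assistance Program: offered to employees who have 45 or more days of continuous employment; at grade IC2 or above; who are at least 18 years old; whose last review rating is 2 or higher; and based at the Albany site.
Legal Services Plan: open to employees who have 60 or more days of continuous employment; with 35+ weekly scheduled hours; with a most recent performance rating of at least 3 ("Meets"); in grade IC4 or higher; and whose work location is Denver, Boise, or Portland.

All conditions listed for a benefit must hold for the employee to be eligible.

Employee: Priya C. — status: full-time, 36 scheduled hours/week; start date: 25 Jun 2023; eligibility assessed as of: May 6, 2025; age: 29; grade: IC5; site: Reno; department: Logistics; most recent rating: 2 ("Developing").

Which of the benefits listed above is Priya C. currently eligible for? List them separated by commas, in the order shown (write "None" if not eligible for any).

Service from 25 Jun 2023 to May 6, 2025: 681 days.
Professional Development Fund — status full-time ✓ (not excluded); service 681 days ≥ 3 months (≈90 days) ✓; age 29 ≥ 21 ✓; dept Logistics ✓ → eligible.
Home Office Allowance — status full-time ✓ (not excluded); service 681 days ≥ 45 days ✓; age 29 ≥ 21 ✓; 36 hrs/wk ≥ 32 ✓; eligible for Professional Development Fund ✓ → eligible.
Dental Plan — status full-time ✓ (not excluded); service 681 days ≥ 120 days ✓; site Reno ✗ (not Omaha or Porto) → not eligible.
Spot Bonus Program — status full-time ✓ (not excluded); service 681 days < 24 months (≈720 days) ✗ → not eligible.
Education Assistance — status full-time ✓; service 681 days ≥ 120 days ✓; grade IC5 ≥ IC5 ✓; age 29 ≥ 18 ✓; site Reno ✗ (not Tampa, Porto, or Denver) → not eligible.
Long-Term Disability — status full-time ✓; service 681 days ≥ 9 months (≈270 days) ✓; grade IC5 ≥ IC5 ✓; 36 hrs/wk ≥ 20 ✓ → eligible.
Employee Assistance Program — service 681 days ≥ 45 days ✓; grade IC5 ≥ IC2 ✓; age 29 ≥ 18 ✓; rating 2 ≥ 2 ✓; site Reno ✗ (not Albany) → not eligible.
Legal Services Plan — service 681 days ≥ 60 days ✓; 36 hrs/wk ≥ 35 ✓; rating 2 < 3 ✗ → not eligible.

Professional Development Fund, Home Office Allowance, Long-Term Disability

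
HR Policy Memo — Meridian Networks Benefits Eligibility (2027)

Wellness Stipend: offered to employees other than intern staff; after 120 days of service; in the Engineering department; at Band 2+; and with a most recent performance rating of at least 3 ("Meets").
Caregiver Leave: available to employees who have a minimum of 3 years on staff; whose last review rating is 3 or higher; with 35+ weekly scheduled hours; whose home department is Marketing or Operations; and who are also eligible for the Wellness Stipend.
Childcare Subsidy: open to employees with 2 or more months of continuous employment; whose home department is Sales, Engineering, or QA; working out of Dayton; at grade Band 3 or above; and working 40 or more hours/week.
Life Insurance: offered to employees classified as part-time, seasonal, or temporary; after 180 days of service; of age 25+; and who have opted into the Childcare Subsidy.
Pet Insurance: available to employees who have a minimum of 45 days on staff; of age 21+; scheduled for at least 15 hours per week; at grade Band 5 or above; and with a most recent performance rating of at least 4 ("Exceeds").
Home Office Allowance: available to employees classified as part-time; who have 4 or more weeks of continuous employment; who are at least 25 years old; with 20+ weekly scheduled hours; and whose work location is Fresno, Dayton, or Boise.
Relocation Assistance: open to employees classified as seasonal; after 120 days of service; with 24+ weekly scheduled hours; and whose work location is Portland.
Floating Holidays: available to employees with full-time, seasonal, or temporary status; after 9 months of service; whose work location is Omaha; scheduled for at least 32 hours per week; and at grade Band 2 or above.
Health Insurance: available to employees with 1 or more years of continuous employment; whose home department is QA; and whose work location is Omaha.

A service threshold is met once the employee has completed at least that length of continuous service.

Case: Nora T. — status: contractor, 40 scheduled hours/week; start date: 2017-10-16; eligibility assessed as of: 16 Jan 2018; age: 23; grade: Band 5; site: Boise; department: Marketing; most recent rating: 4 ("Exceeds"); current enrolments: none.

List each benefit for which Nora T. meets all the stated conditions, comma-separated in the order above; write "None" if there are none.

Pet Insurance

Service from 2017-10-16 to 16 Jan 2018: 92 days.
Wellness Stipend — status contractor ✓ (not excluded); service 92 days < 120 days ✗ → not eligible.
Caregiver Leave — service 92 days < 3 years (≈1095 days) ✗ → not eligible.
Childcare Subsidy — service 92 days ≥ 2 months (≈60 days) ✓; dept Marketing ✗ → not eligible.
Life Insurance — status contractor ✗ (requires part-time, seasonal, or temporary) → not eligible.
Pet Insurance — service 92 days ≥ 45 days ✓; age 23 ≥ 21 ✓; 40 hrs/wk ≥ 15 ✓; grade Band 5 ≥ Band 5 ✓; rating 4 ≥ 4 ✓ → eligible.
Home Office Allowance — status contractor ✗ (requires part-time) → not eligible.
Relocation Assistance — status contractor ✗ (requires seasonal) → not eligible.
Floating Holidays — status contractor ✗ (requires full-time, seasonal, or temporary) → not eligible.
Health Insurance — service 92 days < 1 year (≈365 days) ✗ → not eligible.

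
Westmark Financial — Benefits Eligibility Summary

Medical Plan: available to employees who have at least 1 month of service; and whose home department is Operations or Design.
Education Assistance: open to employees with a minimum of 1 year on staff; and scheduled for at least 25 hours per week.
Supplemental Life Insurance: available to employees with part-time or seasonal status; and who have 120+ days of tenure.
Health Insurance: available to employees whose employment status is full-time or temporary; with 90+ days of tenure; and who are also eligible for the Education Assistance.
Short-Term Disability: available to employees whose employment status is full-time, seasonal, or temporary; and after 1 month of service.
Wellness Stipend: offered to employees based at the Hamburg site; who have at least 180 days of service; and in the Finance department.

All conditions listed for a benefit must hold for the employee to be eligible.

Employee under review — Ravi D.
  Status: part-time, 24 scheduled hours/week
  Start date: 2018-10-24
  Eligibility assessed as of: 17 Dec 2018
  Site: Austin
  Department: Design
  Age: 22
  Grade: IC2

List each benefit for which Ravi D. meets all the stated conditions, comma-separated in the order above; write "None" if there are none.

Medical Plan

Service from 2018-10-24 to 17 Dec 2018: 54 days.
Medical Plan — service 54 days ≥ 1 month (≈30 days) ✓; dept Design ✓ → eligible.
Education Assistance — service 54 days < 1 year (≈365 days) ✗ → not eligible.
Supplemental Life Insurance — status part-time ✓; service 54 days < 120 days ✗ → not eligible.
Health Insurance — status part-time ✗ (requires full-time or temporary) → not eligible.
Short-Term Disability — status part-time ✗ (requires full-time, seasonal, or temporary) → not eligible.
Wellness Stipend — site Austin ✗ (not Hamburg) → not eligible.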